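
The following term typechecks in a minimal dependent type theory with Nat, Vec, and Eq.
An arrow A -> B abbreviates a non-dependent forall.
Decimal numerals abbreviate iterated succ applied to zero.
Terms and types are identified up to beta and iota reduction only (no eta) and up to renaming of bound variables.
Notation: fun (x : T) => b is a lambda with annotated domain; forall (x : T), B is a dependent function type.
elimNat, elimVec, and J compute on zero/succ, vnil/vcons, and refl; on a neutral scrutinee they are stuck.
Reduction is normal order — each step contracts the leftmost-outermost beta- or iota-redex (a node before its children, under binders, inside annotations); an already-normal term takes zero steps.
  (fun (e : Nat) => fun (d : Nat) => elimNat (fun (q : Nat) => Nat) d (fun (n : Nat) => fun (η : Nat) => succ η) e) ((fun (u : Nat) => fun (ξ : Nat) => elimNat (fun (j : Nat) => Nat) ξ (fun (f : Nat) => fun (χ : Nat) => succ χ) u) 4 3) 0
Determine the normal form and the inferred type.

resulting normal form:
  7
the term's type:
  Nat
observation: reduction starts at a beta-redex, and 39 normal-order steps reach the normal form.


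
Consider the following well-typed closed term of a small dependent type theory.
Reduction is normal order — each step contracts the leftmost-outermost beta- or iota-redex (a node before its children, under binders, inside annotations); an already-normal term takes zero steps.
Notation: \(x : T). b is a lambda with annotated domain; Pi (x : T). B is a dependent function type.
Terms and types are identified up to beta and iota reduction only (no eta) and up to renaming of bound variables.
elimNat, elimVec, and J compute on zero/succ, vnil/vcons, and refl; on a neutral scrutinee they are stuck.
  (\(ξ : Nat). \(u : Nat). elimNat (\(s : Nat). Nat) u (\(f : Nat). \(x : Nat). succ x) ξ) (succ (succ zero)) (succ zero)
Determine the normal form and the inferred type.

resulting normal form:
  succ (succ (succ zero))
type:
  Nat


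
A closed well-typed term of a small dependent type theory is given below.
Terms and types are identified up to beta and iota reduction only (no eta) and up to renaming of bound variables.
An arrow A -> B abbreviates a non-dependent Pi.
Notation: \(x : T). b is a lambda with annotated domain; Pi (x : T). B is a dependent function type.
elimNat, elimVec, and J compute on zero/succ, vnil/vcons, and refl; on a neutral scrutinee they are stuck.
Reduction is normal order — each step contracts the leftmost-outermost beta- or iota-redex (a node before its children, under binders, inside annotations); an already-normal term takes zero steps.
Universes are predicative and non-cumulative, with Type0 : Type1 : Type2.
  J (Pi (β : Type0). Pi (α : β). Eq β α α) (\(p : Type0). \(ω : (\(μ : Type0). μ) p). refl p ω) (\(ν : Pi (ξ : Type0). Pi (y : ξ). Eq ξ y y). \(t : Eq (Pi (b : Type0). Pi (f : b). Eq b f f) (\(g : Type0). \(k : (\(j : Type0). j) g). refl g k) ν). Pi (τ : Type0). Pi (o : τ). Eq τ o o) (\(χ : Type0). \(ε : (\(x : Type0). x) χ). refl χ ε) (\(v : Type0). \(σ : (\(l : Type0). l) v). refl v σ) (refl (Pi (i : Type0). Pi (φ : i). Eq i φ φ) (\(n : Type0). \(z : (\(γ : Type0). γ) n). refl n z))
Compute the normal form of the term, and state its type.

reduced normal form:
  \(β : Type0). \(α : β). refl β α
the term's type:
  Pi (β : Type0). Pi (α : β). Eq β α α


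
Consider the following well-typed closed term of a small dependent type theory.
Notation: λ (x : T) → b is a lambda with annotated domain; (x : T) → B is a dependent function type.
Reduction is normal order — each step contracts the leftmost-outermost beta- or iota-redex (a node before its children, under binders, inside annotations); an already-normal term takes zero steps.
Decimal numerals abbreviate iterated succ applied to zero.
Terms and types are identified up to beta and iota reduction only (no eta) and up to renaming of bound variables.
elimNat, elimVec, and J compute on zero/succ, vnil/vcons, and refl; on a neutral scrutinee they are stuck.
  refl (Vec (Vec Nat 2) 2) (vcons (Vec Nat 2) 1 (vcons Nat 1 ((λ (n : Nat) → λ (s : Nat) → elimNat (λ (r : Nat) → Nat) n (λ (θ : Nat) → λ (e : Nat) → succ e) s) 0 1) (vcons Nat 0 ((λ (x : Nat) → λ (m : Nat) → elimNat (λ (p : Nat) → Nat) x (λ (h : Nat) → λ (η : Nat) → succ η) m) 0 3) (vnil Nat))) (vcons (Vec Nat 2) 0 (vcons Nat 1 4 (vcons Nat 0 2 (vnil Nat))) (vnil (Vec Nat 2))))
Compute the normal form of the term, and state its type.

resulting normal form:
  refl (Vec (Vec Nat 2) 2) (vcons (Vec Nat 2) 1 (vcons Nat 1 1 (vcons Nat 0 3 (vnil Nat))) (vcons (Vec Nat 2) 0 (vcons Nat 1 4 (vcons Nat 0 2 (vnil Nat))) (vnil (Vec Nat 2))))
inferred type:
  Eq (Vec (Vec Nat 2) 2) (vcons (Vec Nat 2) 1 (vcons Nat 1 1 (vcons Nat 0 3 (vnil Nat))) (vcons (Vec Nat 2) 0 (vcons Nat 1 4 (vcons Nat 0 2 (vnil Nat))) (vnil (Vec Nat 2)))) (vcons (Vec Nat 2) 1 (vcons Nat 1 1 (vcons Nat 0 3 (vnil Nat))) (vcons (Vec Nat 2) 0 (vcons Nat 1 4 (vcons Nat 0 2 (vnil Nat))) (vnil (Vec Nat 2))))
observation: the leftmost-outermost redex is a beta-redex, and normalization takes 18 steps.


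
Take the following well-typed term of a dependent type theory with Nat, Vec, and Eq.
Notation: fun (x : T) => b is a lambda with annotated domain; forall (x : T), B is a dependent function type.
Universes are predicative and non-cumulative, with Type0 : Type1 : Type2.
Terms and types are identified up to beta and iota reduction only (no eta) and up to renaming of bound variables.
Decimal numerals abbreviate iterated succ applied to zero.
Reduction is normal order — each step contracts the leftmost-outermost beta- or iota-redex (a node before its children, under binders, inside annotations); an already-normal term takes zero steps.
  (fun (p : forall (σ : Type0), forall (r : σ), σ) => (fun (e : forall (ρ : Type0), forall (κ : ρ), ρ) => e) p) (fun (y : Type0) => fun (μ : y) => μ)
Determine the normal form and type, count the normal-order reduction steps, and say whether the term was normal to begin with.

normal form:
  fun (p : Type0) => fun (σ : p) => σ
the term's type:
  forall (p : Type0), forall (σ : p), p
normal-order step count: 2
already normal: no
first contracted redex: a beta-redex


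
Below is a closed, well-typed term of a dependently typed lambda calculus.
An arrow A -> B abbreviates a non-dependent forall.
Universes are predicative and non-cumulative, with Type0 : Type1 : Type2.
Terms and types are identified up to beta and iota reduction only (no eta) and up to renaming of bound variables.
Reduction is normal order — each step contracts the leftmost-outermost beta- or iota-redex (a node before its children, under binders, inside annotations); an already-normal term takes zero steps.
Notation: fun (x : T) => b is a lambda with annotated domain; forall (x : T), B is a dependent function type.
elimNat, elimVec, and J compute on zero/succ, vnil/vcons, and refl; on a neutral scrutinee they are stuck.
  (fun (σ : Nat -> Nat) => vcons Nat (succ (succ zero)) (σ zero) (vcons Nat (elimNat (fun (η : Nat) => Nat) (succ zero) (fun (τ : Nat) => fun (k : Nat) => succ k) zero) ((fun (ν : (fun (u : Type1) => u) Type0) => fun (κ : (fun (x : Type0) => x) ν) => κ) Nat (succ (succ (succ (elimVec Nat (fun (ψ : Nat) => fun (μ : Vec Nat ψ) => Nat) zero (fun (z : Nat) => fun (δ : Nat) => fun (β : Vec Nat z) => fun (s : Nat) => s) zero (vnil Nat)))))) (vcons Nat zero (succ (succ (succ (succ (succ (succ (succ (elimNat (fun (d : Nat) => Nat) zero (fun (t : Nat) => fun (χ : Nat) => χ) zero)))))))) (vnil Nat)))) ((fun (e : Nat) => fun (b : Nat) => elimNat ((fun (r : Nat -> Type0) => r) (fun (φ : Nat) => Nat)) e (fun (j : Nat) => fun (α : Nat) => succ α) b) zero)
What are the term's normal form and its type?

reduced normal form:
  vcons Nat (succ (succ zero)) zero (vcons Nat (succ zero) (succ (succ (succ zero))) (vcons Nat zero (succ (succ (succ (succ (succ (succ (succ zero))))))) (vnil Nat)))
type:
  Vec Nat (succ (succ (succ zero)))
observation: reduction starts at a beta-redex, and 9 normal-order steps reach the normal form.


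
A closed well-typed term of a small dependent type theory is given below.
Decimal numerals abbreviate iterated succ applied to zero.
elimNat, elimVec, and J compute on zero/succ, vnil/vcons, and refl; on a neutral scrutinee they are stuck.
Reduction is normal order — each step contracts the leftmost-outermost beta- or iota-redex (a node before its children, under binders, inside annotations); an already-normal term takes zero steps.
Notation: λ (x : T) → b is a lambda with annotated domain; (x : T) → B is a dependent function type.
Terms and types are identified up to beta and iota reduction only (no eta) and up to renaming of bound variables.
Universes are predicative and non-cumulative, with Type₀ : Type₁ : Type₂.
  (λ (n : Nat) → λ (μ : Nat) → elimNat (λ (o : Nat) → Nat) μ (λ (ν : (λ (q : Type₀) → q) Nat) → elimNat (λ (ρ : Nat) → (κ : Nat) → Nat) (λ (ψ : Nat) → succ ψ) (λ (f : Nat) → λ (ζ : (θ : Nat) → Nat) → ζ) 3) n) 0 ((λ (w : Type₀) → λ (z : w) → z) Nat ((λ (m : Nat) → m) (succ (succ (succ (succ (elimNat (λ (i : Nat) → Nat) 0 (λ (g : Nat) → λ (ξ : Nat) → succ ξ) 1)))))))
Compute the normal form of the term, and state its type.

reduced normal form:
  5
inferred type:
  Nat
observation: the first redex contracted is a beta-redex; the normal form is reached in 10 normal-order steps.


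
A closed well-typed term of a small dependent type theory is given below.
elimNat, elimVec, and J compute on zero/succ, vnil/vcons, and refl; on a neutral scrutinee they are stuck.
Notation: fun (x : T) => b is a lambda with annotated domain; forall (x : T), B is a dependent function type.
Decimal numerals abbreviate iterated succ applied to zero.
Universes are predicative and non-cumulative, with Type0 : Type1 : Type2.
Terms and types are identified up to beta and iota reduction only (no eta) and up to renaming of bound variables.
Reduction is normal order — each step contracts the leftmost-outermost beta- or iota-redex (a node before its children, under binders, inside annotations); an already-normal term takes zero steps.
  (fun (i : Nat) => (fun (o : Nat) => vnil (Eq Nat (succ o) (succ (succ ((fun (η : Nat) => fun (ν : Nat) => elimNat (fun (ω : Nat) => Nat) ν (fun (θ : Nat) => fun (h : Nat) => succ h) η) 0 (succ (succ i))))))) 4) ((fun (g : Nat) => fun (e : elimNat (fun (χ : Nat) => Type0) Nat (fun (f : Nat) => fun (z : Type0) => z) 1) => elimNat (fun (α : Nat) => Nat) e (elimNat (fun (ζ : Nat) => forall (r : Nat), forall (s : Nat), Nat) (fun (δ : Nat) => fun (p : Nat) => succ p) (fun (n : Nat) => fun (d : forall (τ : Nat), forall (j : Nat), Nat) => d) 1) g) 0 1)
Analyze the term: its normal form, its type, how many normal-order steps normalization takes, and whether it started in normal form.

normal form:
  vnil (Eq Nat 5 5)
the term's type:
  Vec (Eq Nat 5 5) 0
reduction steps (normal order): 8
started in normal form: no
first redex: a beta-redex


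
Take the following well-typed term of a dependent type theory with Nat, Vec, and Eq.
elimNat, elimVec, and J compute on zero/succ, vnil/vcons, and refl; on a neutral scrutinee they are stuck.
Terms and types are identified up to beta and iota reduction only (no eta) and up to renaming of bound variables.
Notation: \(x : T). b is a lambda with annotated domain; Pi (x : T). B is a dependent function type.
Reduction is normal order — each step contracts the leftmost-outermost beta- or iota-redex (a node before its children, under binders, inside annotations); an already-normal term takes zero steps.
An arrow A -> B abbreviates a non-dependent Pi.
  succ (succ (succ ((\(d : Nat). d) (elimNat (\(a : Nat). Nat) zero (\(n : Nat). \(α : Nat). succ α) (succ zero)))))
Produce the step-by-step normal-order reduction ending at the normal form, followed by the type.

reduction (normal order):
  succ (succ (succ ((\(d : Nat). d) (elimNat (\(a : Nat). Nat) zero (\(n : Nat). \(α : Nat). succ α) (succ zero)))))
  ~> succ (succ (succ (elimNat (\(d : Nat). Nat) zero (\(a : Nat). \(n : Nat). succ n) (succ zero))))
  ~> succ (succ (succ ((\(d : Nat). \(a : Nat). succ a) zero (elimNat (\(n : Nat). Nat) zero (\(α : Nat). \(h : Nat). succ h) zero))))
  ~> succ (succ (succ ((\(d : Nat). succ d) (elimNat (\(a : Nat). Nat) zero (\(n : Nat). \(α : Nat). succ α) zero))))
  ~> succ (succ (succ (succ (elimNat (\(d : Nat). Nat) zero (\(a : Nat). \(n : Nat). succ n) zero))))
  ~> succ (succ (succ (succ zero)))
inferred type:
  Nat


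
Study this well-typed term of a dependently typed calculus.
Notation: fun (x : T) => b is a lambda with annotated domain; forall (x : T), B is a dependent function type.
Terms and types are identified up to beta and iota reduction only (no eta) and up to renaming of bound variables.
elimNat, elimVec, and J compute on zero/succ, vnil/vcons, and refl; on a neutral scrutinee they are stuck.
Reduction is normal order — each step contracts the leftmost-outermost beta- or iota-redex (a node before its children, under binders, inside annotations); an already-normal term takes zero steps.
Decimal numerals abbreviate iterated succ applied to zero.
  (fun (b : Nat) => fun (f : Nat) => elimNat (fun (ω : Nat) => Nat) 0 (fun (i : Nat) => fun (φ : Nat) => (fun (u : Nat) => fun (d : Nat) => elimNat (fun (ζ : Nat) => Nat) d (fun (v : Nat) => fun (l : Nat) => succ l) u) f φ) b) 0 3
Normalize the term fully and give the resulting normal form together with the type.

normal form:
  0
the term's type:
  Nat
observation: 3 normal-order steps normalize the term, beginning with a beta-redex.


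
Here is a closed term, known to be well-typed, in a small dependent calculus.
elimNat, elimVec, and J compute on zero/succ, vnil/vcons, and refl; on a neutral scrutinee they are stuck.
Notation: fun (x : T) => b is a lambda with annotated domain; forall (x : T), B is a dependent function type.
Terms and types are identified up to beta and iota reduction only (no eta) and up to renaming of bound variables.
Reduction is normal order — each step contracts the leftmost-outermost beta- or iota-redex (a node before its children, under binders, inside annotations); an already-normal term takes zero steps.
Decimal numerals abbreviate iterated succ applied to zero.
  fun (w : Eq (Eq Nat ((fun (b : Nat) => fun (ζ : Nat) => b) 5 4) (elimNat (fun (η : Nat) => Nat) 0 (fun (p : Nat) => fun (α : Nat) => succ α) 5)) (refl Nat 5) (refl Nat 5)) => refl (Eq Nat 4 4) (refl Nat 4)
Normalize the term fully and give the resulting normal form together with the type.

normal form:
  fun (w : Eq (Eq Nat 5 5) (refl Nat 5) (refl Nat 5)) => refl (Eq Nat 4 4) (refl Nat 4)
inferred type:
  forall (w : Eq (Eq Nat 5 5) (refl Nat 5) (refl Nat 5)), Eq (Eq Nat 4 4) (refl Nat 4) (refl Nat 4)
observation: the first redex contracted is a beta-redex; the normal form is reached in 18 normal-order steps.


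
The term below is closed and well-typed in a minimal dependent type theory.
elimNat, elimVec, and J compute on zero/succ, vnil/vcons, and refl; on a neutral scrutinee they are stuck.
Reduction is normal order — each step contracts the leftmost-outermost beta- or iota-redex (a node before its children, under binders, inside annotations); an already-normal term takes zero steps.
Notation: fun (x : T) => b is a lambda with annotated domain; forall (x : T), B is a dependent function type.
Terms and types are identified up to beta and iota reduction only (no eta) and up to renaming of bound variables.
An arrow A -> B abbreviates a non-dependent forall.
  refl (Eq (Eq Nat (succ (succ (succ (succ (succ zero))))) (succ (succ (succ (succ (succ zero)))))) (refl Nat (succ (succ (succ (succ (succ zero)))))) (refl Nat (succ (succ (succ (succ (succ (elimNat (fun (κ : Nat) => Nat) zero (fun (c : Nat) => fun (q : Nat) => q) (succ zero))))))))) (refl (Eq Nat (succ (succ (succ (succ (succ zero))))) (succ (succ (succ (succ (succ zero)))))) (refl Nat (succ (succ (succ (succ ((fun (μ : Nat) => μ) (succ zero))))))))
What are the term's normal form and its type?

normal form:
  refl (Eq (Eq Nat (succ (succ (succ (succ (succ zero))))) (succ (succ (succ (succ (succ zero)))))) (refl Nat (succ (succ (succ (succ (succ zero)))))) (refl Nat (succ (succ (succ (succ (succ zero))))))) (refl (Eq Nat (succ (succ (succ (succ (succ zero))))) (succ (succ (succ (succ (succ zero)))))) (refl Nat (succ (succ (succ (succ (succ zero)))))))
type:
  Eq (Eq (Eq Nat (succ (succ (succ (succ (succ zero))))) (succ (succ (succ (succ (succ zero)))))) (refl Nat (succ (succ (succ (succ (succ zero)))))) (refl Nat (succ (succ (succ (succ (succ zero))))))) (refl (Eq Nat (succ (succ (succ (succ (succ zero))))) (succ (succ (succ (succ (succ zero)))))) (refl Nat (succ (succ (succ (succ (succ zero))))))) (refl (Eq Nat (succ (succ (succ (succ (succ zero))))) (succ (succ (succ (succ (succ zero)))))) (refl Nat (succ (succ (succ (succ (succ zero)))))))
observation: reduction starts at an elimNat iota-redex, and 5 normal-order steps reach the normal form.


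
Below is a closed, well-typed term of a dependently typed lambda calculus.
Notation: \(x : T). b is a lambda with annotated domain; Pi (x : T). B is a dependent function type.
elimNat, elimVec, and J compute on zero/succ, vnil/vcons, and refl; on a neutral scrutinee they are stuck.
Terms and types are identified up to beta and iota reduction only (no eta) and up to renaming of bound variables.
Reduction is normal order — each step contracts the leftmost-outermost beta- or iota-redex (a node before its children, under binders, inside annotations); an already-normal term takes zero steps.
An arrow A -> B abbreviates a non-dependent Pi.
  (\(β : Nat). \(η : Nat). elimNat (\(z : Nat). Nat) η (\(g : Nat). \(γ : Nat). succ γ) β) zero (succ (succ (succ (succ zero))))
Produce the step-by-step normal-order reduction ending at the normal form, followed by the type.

normal-order reduction:
  (\(β : Nat). \(η : Nat). elimNat (\(z : Nat). Nat) η (\(g : Nat). \(γ : Nat). succ γ) β) zero (succ (succ (succ (succ zero))))
  ~> (\(β : Nat). elimNat (\(η : Nat). Nat) β (\(z : Nat). \(g : Nat). succ g) zero) (succ (succ (succ (succ zero))))
  ~> elimNat (\(β : Nat). Nat) (succ (succ (succ (succ zero)))) (\(η : Nat). \(z : Nat). succ z) zero
  ~> succ (succ (succ (succ zero)))
inferred type:
  Nat


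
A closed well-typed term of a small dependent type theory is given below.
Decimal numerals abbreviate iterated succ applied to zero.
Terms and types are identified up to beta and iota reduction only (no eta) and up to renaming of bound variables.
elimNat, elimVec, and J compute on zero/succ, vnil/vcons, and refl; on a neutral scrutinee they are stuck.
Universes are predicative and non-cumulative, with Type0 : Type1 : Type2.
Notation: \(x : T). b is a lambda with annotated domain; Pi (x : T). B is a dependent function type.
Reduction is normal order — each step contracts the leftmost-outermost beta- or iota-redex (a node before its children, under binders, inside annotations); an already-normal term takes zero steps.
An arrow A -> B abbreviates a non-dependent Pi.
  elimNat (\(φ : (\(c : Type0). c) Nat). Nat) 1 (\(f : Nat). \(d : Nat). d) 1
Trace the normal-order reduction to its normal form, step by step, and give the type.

normal-order reduction sequence:
  elimNat (\(φ : (\(c : Type0). c) Nat). Nat) 1 (\(f : Nat). \(d : Nat). d) 1
  ~> (\(φ : Nat). \(c : Nat). c) 0 (elimNat (\(f : (\(d : Type0). d) Nat). Nat) 1 (\(ε : Nat). \(e : Nat). e) 0)
  ~> (\(φ : Nat). φ) (elimNat (\(c : (\(f : Type0). f) Nat). Nat) 1 (\(d : Nat). \(ε : Nat). ε) 0)
  ~> elimNat (\(φ : (\(c : Type0). c) Nat). Nat) 1 (\(f : Nat). \(d : Nat). d) 0
  ~> 1
the term's type:
  Nat


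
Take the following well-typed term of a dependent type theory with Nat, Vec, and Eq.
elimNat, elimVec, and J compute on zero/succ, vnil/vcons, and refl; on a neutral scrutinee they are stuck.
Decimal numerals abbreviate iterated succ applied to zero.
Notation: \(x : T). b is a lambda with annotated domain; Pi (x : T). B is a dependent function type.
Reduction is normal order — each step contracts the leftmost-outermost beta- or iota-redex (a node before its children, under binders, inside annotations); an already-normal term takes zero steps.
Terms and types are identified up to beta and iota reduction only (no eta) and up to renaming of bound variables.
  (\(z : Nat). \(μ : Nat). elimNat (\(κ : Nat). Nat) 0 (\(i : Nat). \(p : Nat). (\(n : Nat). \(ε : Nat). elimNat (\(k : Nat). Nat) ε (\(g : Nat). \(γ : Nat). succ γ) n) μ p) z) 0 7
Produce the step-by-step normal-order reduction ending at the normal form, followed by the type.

normal-order reduction:
  (\(z : Nat). \(μ : Nat). elimNat (\(κ : Nat). Nat) 0 (\(i : Nat). \(p : Nat). (\(n : Nat). \(ε : Nat). elimNat (\(k : Nat). Nat) ε (\(g : Nat). \(γ : Nat). succ γ) n) μ p) z) 0 7
  ~> (\(z : Nat). elimNat (\(μ : Nat). Nat) 0 (\(κ : Nat). \(i : Nat). (\(p : Nat). \(n : Nat). elimNat (\(ε : Nat). Nat) n (\(k : Nat). \(g : Nat). succ g) p) z i) 0) 7
  ~> elimNat (\(z : Nat). Nat) 0 (\(μ : Nat). \(κ : Nat). (\(i : Nat). \(p : Nat). elimNat (\(n : Nat). Nat) p (\(ε : Nat). \(k : Nat). succ k) i) 7 κ) 0
  ~> 0
type:
  Nat


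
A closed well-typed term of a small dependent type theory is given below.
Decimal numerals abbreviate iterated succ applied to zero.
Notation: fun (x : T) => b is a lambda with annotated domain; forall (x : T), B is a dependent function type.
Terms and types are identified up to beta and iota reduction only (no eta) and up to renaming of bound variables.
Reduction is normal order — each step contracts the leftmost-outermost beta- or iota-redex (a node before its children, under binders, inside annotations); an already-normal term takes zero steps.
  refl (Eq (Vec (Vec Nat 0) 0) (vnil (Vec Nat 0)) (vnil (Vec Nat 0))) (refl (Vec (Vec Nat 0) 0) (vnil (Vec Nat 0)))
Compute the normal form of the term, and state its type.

reduced normal form:
  refl (Eq (Vec (Vec Nat 0) 0) (vnil (Vec Nat 0)) (vnil (Vec Nat 0))) (refl (Vec (Vec Nat 0) 0) (vnil (Vec Nat 0)))
inferred type:
  Eq (Eq (Vec (Vec Nat 0) 0) (vnil (Vec Nat 0)) (vnil (Vec Nat 0))) (refl (Vec (Vec Nat 0) 0) (vnil (Vec Nat 0))) (refl (Vec (Vec Nat 0) 0) (vnil (Vec Nat 0)))
observation: no redex remains anywhere in the term; it is its own normal form.


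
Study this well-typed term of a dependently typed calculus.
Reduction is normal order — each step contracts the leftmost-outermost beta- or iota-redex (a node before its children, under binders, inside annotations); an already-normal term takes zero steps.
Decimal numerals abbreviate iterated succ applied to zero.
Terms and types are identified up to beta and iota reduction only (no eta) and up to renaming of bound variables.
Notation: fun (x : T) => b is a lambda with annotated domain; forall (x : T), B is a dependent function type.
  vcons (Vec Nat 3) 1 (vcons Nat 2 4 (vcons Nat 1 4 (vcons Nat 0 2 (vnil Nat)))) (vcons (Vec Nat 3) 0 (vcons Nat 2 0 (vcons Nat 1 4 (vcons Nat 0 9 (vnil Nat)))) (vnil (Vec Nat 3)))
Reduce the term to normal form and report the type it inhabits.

reduced normal form:
  vcons (Vec Nat 3) 1 (vcons Nat 2 4 (vcons Nat 1 4 (vcons Nat 0 2 (vnil Nat)))) (vcons (Vec Nat 3) 0 (vcons Nat 2 0 (vcons Nat 1 4 (vcons Nat 0 9 (vnil Nat)))) (vnil (Vec Nat 3)))
inferred type:
  Vec (Vec Nat 3) 2


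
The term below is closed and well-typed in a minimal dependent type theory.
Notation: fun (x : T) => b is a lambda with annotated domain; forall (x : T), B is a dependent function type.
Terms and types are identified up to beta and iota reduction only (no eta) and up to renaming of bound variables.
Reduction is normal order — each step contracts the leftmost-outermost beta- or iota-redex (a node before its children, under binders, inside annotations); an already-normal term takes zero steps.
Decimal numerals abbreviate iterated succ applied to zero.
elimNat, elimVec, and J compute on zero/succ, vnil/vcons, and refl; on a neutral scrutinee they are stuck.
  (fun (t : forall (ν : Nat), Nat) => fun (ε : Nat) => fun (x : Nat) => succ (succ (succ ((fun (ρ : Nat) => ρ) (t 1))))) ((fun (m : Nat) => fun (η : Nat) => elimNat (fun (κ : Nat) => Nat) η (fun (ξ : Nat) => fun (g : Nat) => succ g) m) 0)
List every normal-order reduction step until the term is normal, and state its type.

normal-order reduction:
  (fun (t : forall (ν : Nat), Nat) => fun (ε : Nat) => fun (x : Nat) => succ (succ (succ ((fun (ρ : Nat) => ρ) (t 1))))) ((fun (m : Nat) => fun (η : Nat) => elimNat (fun (κ : Nat) => Nat) η (fun (ξ : Nat) => fun (g : Nat) => succ g) m) 0)
  ~> fun (t : Nat) => fun (ν : Nat) => succ (succ (succ ((fun (ε : Nat) => ε) ((fun (x : Nat) => fun (ρ : Nat) => elimNat (fun (m : Nat) => Nat) ρ (fun (η : Nat) => fun (κ : Nat) => succ κ) x) 0 1))))
  ~> fun (t : Nat) => fun (ν : Nat) => succ (succ (succ ((fun (ε : Nat) => fun (x : Nat) => elimNat (fun (ρ : Nat) => Nat) x (fun (m : Nat) => fun (η : Nat) => succ η) ε) 0 1)))
  ~> fun (t : Nat) => fun (ν : Nat) => succ (succ (succ ((fun (ε : Nat) => elimNat (fun (x : Nat) => Nat) ε (fun (ρ : Nat) => fun (m : Nat) => succ m) 0) 1)))
  ~> fun (t : Nat) => fun (ν : Nat) => succ (succ (succ (elimNat (fun (ε : Nat) => Nat) 1 (fun (x : Nat) => fun (ρ : Nat) => succ ρ) 0)))
  ~> fun (t : Nat) => fun (ν : Nat) => 4
inferred type:
  forall (t : Nat), forall (ν : Nat), Nat


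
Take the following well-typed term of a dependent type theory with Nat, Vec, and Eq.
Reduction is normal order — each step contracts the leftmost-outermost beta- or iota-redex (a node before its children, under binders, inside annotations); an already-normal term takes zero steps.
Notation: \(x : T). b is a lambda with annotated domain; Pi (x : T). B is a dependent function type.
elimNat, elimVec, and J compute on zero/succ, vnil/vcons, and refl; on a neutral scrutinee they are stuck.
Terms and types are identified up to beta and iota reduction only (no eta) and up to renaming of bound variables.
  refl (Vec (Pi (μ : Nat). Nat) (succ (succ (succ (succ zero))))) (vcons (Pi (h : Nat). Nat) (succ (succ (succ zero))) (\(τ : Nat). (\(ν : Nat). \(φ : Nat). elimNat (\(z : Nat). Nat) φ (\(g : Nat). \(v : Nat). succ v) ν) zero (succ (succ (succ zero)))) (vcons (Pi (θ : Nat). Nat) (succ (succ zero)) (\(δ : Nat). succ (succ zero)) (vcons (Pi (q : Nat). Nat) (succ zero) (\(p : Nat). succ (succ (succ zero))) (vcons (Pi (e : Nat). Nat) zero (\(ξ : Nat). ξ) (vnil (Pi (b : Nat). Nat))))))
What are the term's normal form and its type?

normal form:
  refl (Vec (Pi (μ : Nat). Nat) (succ (succ (succ (succ zero))))) (vcons (Pi (h : Nat). Nat) (succ (succ (succ zero))) (\(τ : Nat). succ (succ (succ zero))) (vcons (Pi (ν : Nat). Nat) (succ (succ zero)) (\(φ : Nat). succ (succ zero)) (vcons (Pi (z : Nat). Nat) (succ zero) (\(g : Nat). succ (succ (succ zero))) (vcons (Pi (v : Nat). Nat) zero (\(θ : Nat). θ) (vnil (Pi (δ : Nat). Nat))))))
inferred type:
  Eq (Vec (Pi (μ : Nat). Nat) (succ (succ (succ (succ zero))))) (vcons (Pi (h : Nat). Nat) (succ (succ (succ zero))) (\(τ : Nat). succ (succ (succ zero))) (vcons (Pi (ν : Nat). Nat) (succ (succ zero)) (\(φ : Nat). succ (succ zero)) (vcons (Pi (z : Nat). Nat) (succ zero) (\(g : Nat). succ (succ (succ zero))) (vcons (Pi (v : Nat). Nat) zero (\(θ : Nat). θ) (vnil (Pi (δ : Nat). Nat)))))) (vcons (Pi (q : Nat). Nat) (succ (succ (succ zero))) (\(p : Nat). succ (succ (succ zero))) (vcons (Pi (e : Nat). Nat) (succ (succ zero)) (\(ξ : Nat). succ (succ zero)) (vcons (Pi (b : Nat). Nat) (succ zero) (\(y : Nat). succ (succ (succ zero))) (vcons (Pi (k : Nat). Nat) zero (\(c : Nat). c) (vnil (Pi (ρ : Nat). Nat))))))


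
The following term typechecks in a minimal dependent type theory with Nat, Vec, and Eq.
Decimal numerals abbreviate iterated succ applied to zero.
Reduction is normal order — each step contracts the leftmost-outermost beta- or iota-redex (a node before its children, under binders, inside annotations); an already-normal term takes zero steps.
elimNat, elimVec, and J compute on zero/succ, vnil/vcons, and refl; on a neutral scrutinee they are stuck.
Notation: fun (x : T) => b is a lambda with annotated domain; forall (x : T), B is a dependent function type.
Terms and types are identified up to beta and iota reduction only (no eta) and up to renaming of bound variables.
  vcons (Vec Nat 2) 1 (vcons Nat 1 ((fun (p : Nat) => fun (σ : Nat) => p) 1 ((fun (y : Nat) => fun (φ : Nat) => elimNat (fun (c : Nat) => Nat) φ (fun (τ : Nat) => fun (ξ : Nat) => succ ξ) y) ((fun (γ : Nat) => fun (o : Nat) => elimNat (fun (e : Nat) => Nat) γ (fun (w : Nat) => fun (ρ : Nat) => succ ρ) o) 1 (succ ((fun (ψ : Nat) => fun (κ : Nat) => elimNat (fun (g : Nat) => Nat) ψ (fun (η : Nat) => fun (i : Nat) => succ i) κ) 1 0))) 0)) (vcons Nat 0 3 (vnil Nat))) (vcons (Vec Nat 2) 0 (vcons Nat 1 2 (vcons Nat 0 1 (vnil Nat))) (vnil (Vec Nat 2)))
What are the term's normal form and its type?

reduced normal form:
  vcons (Vec Nat 2) 1 (vcons Nat 1 1 (vcons Nat 0 3 (vnil Nat))) (vcons (Vec Nat 2) 0 (vcons Nat 1 2 (vcons Nat 0 1 (vnil Nat))) (vnil (Vec Nat 2)))
inferred type:
  Vec (Vec Nat 2) 2
observation: 2 normal-order steps separate the term from its normal form.


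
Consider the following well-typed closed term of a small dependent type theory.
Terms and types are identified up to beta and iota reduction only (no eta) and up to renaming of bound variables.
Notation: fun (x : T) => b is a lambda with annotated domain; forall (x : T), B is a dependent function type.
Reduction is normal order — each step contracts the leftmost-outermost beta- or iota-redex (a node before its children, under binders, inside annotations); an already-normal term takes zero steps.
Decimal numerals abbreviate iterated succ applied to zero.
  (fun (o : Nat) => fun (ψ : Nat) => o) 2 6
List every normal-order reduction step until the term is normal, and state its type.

normal-order reduction:
  (fun (o : Nat) => fun (ψ : Nat) => o) 2 6
  ~> (fun (o : Nat) => 2) 6
  ~> 2
the term's type:
  Nat


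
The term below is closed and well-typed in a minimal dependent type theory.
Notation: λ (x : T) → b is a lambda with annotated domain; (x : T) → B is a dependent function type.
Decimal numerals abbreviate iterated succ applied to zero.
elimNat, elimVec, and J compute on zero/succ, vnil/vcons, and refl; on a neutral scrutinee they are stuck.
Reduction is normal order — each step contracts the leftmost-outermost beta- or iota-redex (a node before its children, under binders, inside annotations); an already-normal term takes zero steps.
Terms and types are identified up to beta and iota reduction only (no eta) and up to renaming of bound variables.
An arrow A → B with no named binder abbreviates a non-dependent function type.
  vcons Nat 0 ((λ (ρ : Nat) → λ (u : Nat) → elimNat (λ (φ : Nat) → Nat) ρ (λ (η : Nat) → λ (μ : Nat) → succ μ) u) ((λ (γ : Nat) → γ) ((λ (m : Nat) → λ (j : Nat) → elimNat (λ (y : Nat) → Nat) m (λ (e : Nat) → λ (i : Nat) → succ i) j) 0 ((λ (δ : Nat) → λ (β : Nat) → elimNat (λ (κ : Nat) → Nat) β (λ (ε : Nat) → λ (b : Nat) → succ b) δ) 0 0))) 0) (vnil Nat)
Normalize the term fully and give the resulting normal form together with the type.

resulting normal form:
  vcons Nat 0 0 (vnil Nat)
the term's type:
  Vec Nat 1
observation: 10 normal-order steps separate the term from its normal form.


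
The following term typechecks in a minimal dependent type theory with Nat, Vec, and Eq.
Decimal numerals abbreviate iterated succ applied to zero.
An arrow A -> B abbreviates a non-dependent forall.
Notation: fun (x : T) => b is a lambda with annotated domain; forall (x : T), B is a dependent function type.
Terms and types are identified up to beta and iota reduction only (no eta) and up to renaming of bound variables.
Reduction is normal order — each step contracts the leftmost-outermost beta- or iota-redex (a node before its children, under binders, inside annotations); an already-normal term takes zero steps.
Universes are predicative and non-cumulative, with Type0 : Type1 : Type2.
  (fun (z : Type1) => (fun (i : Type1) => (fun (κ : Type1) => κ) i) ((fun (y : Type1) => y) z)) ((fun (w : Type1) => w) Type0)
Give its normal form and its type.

normal form:
  Type0
type:
  Type1
observation: the term reaches its normal form after 5 normal-order steps.


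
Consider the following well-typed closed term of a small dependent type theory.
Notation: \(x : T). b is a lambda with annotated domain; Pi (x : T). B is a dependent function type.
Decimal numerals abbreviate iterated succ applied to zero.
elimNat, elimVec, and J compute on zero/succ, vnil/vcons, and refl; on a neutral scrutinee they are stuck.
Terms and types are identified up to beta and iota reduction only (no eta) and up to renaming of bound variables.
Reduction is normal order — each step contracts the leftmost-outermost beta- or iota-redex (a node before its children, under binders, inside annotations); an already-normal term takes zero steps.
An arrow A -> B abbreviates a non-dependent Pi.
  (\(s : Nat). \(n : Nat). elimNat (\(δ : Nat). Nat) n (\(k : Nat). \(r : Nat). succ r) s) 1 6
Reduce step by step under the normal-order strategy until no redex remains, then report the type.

normal-order reduction sequence:
  (\(s : Nat). \(n : Nat). elimNat (\(δ : Nat). Nat) n (\(k : Nat). \(r : Nat). succ r) s) 1 6
  ~> (\(s : Nat). elimNat (\(n : Nat). Nat) s (\(δ : Nat). \(k : Nat). succ k) 1) 6
  ~> elimNat (\(s : Nat). Nat) 6 (\(n : Nat). \(δ : Nat). succ δ) 1
  ~> (\(s : Nat). \(n : Nat). succ n) 0 (elimNat (\(δ : Nat). Nat) 6 (\(k : Nat). \(r : Nat). succ r) 0)
  ~> (\(s : Nat). succ s) (elimNat (\(n : Nat). Nat) 6 (\(δ : Nat). \(k : Nat). succ k) 0)
  ~> succ (elimNat (\(s : Nat). Nat) 6 (\(n : Nat). \(δ : Nat). succ δ) 0)
  ~> 7
the term's type:
  Nat


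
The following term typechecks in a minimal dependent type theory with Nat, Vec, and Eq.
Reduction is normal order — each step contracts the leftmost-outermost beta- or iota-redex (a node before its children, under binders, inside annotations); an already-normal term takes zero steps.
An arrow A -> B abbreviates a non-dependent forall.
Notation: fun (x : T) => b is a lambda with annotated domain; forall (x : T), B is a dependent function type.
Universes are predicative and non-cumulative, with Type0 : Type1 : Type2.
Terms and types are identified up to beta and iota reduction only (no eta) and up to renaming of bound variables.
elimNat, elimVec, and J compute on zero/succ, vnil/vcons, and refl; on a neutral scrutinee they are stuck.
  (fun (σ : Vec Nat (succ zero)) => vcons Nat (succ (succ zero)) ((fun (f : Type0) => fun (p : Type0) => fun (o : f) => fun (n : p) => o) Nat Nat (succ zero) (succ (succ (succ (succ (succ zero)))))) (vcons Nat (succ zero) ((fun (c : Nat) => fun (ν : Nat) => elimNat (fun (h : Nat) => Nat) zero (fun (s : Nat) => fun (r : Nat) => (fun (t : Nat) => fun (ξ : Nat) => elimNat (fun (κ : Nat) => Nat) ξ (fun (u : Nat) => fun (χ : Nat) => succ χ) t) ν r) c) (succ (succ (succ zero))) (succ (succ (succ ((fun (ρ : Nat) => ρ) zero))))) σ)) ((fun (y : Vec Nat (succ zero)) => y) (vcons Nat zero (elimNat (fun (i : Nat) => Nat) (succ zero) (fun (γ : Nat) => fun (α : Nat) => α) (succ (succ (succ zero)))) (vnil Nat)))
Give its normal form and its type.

reduced normal form:
  vcons Nat (succ (succ zero)) (succ zero) (vcons Nat (succ zero) (succ (succ (succ (succ (succ (succ (succ (succ (succ zero))))))))) (vcons Nat zero (succ zero) (vnil Nat)))
type:
  Vec Nat (succ (succ (succ zero)))


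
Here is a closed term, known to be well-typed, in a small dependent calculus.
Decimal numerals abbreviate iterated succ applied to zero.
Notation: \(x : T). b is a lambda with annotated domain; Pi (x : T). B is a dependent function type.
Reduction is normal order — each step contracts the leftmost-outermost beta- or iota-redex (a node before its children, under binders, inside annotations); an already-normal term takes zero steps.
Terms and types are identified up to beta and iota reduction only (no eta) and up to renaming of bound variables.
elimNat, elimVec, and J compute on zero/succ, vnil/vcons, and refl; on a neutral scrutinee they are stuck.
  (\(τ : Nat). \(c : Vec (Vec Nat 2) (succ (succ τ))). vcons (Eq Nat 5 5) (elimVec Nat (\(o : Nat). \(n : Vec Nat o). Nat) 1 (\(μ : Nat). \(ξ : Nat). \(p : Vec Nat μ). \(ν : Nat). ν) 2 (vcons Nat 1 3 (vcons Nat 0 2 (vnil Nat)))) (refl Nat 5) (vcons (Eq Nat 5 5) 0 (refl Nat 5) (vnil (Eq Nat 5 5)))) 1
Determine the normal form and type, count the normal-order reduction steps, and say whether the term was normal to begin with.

resulting normal form:
  \(τ : Vec (Vec Nat 2) 3). vcons (Eq Nat 5 5) 1 (refl Nat 5) (vcons (Eq Nat 5 5) 0 (refl Nat 5) (vnil (Eq Nat 5 5)))
inferred type:
  Pi (τ : Vec (Vec Nat 2) 3). Vec (Eq Nat 5 5) 2
normal-order step count: 12
term was already normal: no
first contracted redex: a beta-redex


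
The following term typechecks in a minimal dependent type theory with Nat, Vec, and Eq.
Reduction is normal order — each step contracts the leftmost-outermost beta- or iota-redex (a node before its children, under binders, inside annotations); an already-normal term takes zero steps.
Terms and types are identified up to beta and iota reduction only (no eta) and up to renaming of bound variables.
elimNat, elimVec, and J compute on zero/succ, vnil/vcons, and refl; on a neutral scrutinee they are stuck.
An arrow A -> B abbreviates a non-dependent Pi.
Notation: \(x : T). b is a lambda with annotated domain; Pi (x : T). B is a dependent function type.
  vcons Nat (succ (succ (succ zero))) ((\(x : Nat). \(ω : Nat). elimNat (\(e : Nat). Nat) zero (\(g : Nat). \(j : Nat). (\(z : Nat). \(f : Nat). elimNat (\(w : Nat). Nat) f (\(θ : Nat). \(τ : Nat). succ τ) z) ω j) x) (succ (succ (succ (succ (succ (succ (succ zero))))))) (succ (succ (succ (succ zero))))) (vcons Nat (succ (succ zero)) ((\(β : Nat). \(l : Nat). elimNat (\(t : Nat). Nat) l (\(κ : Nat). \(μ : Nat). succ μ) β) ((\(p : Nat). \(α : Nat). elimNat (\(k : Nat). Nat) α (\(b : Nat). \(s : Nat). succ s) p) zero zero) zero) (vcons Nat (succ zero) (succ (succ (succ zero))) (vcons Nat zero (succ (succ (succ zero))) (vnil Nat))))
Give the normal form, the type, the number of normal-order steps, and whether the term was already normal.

reduced normal form:
  vcons Nat (succ (succ (succ zero))) (succ (succ (succ (succ (succ (succ (succ (succ (succ (succ (succ (succ (succ (succ (succ (succ (succ (succ (succ (succ (succ (succ (succ (succ (succ (succ (succ (succ zero)))))))))))))))))))))))))))) (vcons Nat (succ (succ zero)) zero (vcons Nat (succ zero) (succ (succ (succ zero))) (vcons Nat zero (succ (succ (succ zero))) (vnil Nat))))
the term's type:
  Vec Nat (succ (succ (succ (succ zero))))
normal-order step count: 135
already normal: no
first redex: a beta-redex


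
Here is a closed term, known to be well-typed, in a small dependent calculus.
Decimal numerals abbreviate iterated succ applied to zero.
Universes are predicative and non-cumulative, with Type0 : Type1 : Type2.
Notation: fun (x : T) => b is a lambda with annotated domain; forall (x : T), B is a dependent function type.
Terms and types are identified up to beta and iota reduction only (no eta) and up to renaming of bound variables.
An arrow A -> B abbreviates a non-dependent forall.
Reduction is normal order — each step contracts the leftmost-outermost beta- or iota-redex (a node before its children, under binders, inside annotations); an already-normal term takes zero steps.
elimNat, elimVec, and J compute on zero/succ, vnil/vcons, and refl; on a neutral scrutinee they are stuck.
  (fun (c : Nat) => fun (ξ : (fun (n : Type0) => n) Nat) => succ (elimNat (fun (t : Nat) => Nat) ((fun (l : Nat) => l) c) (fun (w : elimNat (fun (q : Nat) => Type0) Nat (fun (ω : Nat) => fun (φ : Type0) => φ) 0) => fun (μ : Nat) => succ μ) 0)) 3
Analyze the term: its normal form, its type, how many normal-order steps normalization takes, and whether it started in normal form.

reduced normal form:
  fun (c : Nat) => 4
inferred type:
  Nat -> Nat
steps to reach normal form (normal order): 4
term was already normal: no
first redex: a beta-redex
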